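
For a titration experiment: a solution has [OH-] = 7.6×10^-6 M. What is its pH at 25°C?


pOH = -log10([OH-]) = -log10(7.6×10^-6)
= 6 - log10(7.6) = 5.12
pH = 14 - pOH = 14 - 5.12 = 8.88

8.88


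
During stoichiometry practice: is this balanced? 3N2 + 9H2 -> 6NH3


Equation: 3N2 + 9H2 -> 6NH3
Check atoms: H: 18=18, N: 6=6
Balanced

Yes, balanced


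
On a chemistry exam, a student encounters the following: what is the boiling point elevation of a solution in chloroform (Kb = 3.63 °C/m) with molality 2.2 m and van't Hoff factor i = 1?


ΔTb = Kb × m × i
= 3.63 × 2.2 × 1
= 7.986 °C

7.986 °C


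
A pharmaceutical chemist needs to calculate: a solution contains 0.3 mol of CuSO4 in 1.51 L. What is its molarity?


M = n/V = 0.3/1.51 = 0.199 mol/L

0.199 M


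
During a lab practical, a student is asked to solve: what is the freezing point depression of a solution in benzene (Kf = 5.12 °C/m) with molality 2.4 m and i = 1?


ΔTf = Kf × m × i
= 5.12 × 2.4 × 1
= 12.288 °C

12.288 °C


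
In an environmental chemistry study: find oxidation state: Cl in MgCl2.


halide: -1
Oxidation number: -1

-1


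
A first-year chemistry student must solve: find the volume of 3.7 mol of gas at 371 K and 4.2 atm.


PV = nRT  (R = 0.08206 L·atm/(mol·K))
V = nRT/P = 3.7×0.08206×371/4.2
= 26.82 L

26.82 L


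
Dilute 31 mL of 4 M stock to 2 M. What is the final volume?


C1V1 = C2V2
4 × 31 = 2 × V2
V2 = 124/2 = 62.0 mL

62.0 mL


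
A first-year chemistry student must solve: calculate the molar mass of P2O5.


M(P2O5) = 2×30.97 + 5×16.0
= 61.94 + 80.0
= 141.94 g/mol

141.94 g/mol


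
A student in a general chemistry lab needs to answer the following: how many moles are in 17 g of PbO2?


M(PbO2) = 239.2 g/mol
n = mass/M = 17/239.2 = 0.0711 mol

0.0711 mol


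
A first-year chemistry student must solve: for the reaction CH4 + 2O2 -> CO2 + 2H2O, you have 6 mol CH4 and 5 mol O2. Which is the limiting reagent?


Mole ratio available / coefficient:
  CH4: 6/1 = 6.000
  O2: 5/2 = 2.500
Smaller ratio is limiting.

O2


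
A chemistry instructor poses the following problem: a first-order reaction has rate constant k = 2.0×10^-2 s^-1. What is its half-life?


t½ = ln2/k = 0.693147/(2.0×10^-2 s^-1)
= 34.66 s

34.66 s


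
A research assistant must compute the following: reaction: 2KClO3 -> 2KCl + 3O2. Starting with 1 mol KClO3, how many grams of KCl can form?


Mole ratio KCl:KClO3 = 2:2
n(KCl) = 1 × 2/2 = 1.000 mol
mass = 1.000 × 74.55 = 74.55 g

74.55 g


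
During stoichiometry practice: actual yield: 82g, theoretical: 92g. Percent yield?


% yield = actual/theoretical × 100
= 82/92 × 100
= 89.13%

89.13%


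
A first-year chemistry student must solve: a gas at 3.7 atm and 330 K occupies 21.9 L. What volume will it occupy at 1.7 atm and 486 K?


P1V1/T1 = P2V2/T2
V2 = P1V1T2/(T1P2)
= 3.7×21.9×486/(330×1.7)
= 70.197 L

70.197 L


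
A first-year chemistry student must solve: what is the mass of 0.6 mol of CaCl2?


M(CaCl2) = 110.98 g/mol
mass = n × M = 0.6 × 110.98 = 66.59 g

66.59 g


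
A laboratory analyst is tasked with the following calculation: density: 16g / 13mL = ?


ρ = mass/volume
= 16/13
= 1.231 g/mL

1.231 g/mL


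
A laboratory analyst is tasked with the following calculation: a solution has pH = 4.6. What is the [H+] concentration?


[H+] = 10^(-pH) = 10^(-4.6)
= 2.51×10^-5 M

2.51×10^-5 M


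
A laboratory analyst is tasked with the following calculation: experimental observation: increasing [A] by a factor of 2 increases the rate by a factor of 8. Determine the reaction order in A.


rate ∝ [A]^n
2^n = 8 → n = 3
Order in A: 3

3


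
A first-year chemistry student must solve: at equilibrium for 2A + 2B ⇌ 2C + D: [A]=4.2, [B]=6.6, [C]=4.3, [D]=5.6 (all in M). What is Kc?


Kc = [C]^2[D]/([A]^2[B]^2)
= (4.3^2 × 5.6^1)/(4.2^2 × 6.6^2)
= 103.544/768.3984
= 0.1348

0.1348


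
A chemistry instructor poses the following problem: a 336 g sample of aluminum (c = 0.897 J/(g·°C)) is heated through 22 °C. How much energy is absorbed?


q = mcΔT = 336 × 0.897 × 22
= 6630.62 J

6630.62 J


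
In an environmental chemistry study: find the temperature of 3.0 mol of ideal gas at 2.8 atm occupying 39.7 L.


PV = nRT  (R = 0.08206 L·atm/(mol·K))
T = PV/(nR) = 2.8×39.7/(3.0×0.08206)
= 111.16/0.246180
= 451.54 K

451.54 K


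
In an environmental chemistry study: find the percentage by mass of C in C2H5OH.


M(C2H5OH) = 2×12.01 + 6×1.008 + 1×16.0 = 46.068 g/mol
Mass of C = 2 × 12.01 = 24.02 g/mol
% C = 24.02/46.068 × 100 = 52.14%

52.14%


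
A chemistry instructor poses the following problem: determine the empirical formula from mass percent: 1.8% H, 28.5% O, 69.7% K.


Assume 100 g sample. Moles of each element:
  H: 1.8/1.008 = 1.786 mol
  O: 28.5/16.0 = 1.781 mol
  K: 69.7/39.1 = 1.783 mol
Divide by smallest (1.781):
  H: 1.786/1.781 = 1.0
  O: 1.781/1.781 = 1.0
  K: 1.783/1.781 = 1.0
Empirical formula: KOH

KOH


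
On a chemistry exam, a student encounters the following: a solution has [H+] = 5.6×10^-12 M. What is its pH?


pH = -log10([H+]) = -log10(5.6×10^-12)
= 12 - log10(5.6)
= 12 - 0.75
= 11.25

11.25


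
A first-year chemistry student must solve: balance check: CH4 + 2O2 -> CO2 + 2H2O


Equation: CH4 + 2O2 -> CO2 + 2H2O
Check atoms: C: 1=1, H: 4=4, O: 4=4
Balanced

Yes, balanced


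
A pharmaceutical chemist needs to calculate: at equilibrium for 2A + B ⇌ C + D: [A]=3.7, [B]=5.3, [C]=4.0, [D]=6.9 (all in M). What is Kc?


Kc = [C][D]/([A]^2[B])
= (4.0^1 × 6.9^1)/(3.7^2 × 5.3^1)
= 27.6/72.557
= 0.3804

0.3804


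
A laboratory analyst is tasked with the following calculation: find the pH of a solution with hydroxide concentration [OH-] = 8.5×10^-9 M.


pOH = -log10([OH-]) = -log10(8.5×10^-9)
= 9 - log10(8.5) = 8.07
pH = 14 - pOH = 14 - 8.07 = 5.93

5.93


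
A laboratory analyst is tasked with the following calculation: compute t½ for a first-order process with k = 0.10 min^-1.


t½ = ln2/k = 0.693147/(0.10 min^-1)
= 6.931 min

6.931 min


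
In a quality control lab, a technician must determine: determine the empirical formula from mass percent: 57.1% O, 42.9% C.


Assume 100 g sample. Moles of each element:
  O: 57.1/16.0 = 3.569 mol
  C: 42.9/12.01 = 3.572 mol
Divide by smallest (3.569):
  O: 3.569/3.569 = 1.0
  C: 3.572/3.569 = 1.0
Empirical formula: CO

CO


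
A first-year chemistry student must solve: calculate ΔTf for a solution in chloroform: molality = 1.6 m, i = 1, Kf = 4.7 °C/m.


ΔTf = Kf × m × i
= 4.7 × 1.6 × 1
= 7.52 °C

7.52 °C


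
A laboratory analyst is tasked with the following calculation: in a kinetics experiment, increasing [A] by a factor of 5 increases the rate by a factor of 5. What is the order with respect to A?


rate ∝ [A]^n
5^n = 5 → n = 1
Order in A: 1

1


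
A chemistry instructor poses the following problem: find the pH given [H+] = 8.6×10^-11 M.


pH = -log10([H+]) = -log10(8.6×10^-11)
= 11 - log10(8.6)
= 11 - 0.93
= 10.07

10.07


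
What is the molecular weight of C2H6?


M(C2H6) = 2×12.01 + 6×1.008
= 24.02 + 6.05
= 30.07 g/mol

30.07 g/mol


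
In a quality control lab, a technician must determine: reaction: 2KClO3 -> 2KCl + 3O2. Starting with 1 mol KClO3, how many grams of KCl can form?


Mole ratio KCl:KClO3 = 2:2
n(KCl) = 1 × 2/2 = 1.000 mol
mass = 1.000 × 74.55 = 74.55 g

74.55 g


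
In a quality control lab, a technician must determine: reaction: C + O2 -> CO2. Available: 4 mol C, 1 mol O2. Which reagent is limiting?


Mole ratio available / coefficient:
  C: 4/1 = 4.000
  O2: 1/1 = 1.000
Smaller ratio is limiting.

O2


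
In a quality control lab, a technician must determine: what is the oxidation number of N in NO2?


x + 2(-2) = 0, so x = +4
Oxidation number: +4

+4


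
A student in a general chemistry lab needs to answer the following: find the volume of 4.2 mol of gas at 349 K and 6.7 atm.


PV = nRT  (R = 0.08206 L·atm/(mol·K))
V = nRT/P = 4.2×0.08206×349/6.7
= 17.953 L

17.953 L


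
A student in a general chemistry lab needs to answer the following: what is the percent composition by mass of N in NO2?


M(NO2) = 1×14.01 + 2×16.0 = 46.01 g/mol
Mass of N = 1 × 14.01 = 14.01 g/mol
% N = 14.01/46.01 × 100 = 30.45%

30.45%


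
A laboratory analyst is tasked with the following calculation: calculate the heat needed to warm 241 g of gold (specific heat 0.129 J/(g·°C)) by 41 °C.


q = mcΔT = 241 × 0.129 × 41
= 1274.65 J

1274.65 J


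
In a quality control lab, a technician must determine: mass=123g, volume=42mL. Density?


ρ = mass/volume
= 123/42
= 2.929 g/mL

2.929 g/mL


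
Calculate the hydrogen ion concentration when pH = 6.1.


[H+] = 10^(-pH) = 10^(-6.1)
= 7.94×10^-7 M

7.94×10^-7 M


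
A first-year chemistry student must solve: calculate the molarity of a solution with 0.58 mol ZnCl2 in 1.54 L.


M = n/V = 0.58/1.54 = 0.377 mol/L

0.377 M


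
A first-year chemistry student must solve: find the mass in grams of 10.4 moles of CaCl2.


M(CaCl2) = 110.98 g/mol
mass = n × M = 10.4 × 110.98 = 1154.19 g

1154.19 g


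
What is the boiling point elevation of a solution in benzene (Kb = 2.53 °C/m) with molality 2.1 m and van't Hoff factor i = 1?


ΔTb = Kb × m × i
= 2.53 × 2.1 × 1
= 5.313 °C

5.313 °C


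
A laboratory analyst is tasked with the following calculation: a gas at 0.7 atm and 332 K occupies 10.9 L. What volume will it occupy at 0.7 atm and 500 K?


P1V1/T1 = P2V2/T2
V2 = P1V1T2/(T1P2)
= 0.7×10.9×500/(332×0.7)
= 16.416 L

16.416 L


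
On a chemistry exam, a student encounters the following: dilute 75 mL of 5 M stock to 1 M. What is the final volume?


C1V1 = C2V2
5 × 75 = 1 × V2
V2 = 375/1 = 375.0 mL

375.0 mL


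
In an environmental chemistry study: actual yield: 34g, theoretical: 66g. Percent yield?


% yield = actual/theoretical × 100
= 34/66 × 100
= 51.52%

51.52%


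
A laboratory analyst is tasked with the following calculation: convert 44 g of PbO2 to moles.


M(PbO2) = 239.2 g/mol
n = mass/M = 44/239.2 = 0.1839 mol

0.1839 mol


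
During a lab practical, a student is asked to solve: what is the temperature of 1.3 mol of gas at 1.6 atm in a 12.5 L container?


PV = nRT  (R = 0.08206 L·atm/(mol·K))
T = PV/(nR) = 1.6×12.5/(1.3×0.08206)
= 20.00/0.106678
= 187.48 K

187.48 K


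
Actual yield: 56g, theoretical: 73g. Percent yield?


% yield = actual/theoretical × 100
= 56/73 × 100
= 76.71%

76.71%


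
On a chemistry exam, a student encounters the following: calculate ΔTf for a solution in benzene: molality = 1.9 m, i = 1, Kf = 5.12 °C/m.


ΔTf = Kf × m × i
= 5.12 × 1.9 × 1
= 9.728 °C

9.728 °C


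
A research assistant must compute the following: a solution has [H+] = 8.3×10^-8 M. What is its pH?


pH = -log10([H+]) = -log10(8.3×10^-8)
= 8 - log10(8.3)
= 8 - 0.92
= 7.08

7.08


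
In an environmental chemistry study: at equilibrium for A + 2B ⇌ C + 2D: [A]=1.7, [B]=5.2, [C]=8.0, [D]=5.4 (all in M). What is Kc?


Kc = [C][D]^2/([A][B]^2)
= (8.0^1 × 5.4^2)/(1.7^1 × 5.2^2)
= 233.28/45.968
= 5.075

5.075


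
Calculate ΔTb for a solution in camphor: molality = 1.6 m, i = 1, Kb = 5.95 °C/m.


ΔTb = Kb × m × i
= 5.95 × 1.6 × 1
= 9.52 °C

9.52 °C


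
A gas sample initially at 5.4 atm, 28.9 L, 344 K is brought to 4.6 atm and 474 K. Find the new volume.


P1V1/T1 = P2V2/T2
V2 = P1V1T2/(T1P2)
= 5.4×28.9×474/(344×4.6)
= 46.747 L

46.747 L


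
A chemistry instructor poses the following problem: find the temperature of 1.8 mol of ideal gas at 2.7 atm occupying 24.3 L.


PV = nRT  (R = 0.08206 L·atm/(mol·K))
T = PV/(nR) = 2.7×24.3/(1.8×0.08206)
= 65.61/0.147708
= 444.19 K

444.19 K


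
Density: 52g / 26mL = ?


ρ = mass/volume
= 52/26
= 2.0 g/mL

2.0 g/mL


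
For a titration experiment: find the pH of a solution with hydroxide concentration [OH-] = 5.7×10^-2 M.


pOH = -log10([OH-]) = -log10(5.7×10^-2)
= 2 - log10(5.7) = 1.24
pH = 14 - pOH = 14 - 1.24 = 12.76

12.76


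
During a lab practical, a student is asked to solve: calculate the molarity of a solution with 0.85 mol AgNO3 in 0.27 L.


M = n/V = 0.85/0.27 = 3.148 mol/L

3.148 M


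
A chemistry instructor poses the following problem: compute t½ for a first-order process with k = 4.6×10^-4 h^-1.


t½ = ln2/k = 0.693147/(4.6×10^-4 h^-1)
= 1507 h

1507 h


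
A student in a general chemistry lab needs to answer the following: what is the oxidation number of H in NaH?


H with a metal (hydride): -1
Oxidation number: -1

-1


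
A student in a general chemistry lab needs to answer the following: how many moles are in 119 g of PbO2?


M(PbO2) = 239.2 g/mol
n = mass/M = 119/239.2 = 0.4975 mol

0.4975 mol


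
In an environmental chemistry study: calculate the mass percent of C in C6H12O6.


M(C6H12O6) = 6×12.01 + 12×1.008 + 6×16.0 = 180.156 g/mol
Mass of C = 6 × 12.01 = 72.06 g/mol
% C = 72.06/180.156 × 100 = 40.00%

40.00%


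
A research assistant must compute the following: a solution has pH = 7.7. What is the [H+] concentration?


[H+] = 10^(-pH) = 10^(-7.7)
= 2.0×10^-8 M

2.0×10^-8 M


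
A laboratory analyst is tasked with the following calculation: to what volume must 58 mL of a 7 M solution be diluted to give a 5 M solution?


C1V1 = C2V2
7 × 58 = 5 × V2
V2 = 406/5 = 81.2 mL

81.2 mL


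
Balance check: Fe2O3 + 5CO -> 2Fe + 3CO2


Equation: Fe2O3 + 5CO -> 2Fe + 3CO2
Check atoms: C: 5≠3, Fe: 2=2, O: 8≠6
Not balanced

No, not balanced


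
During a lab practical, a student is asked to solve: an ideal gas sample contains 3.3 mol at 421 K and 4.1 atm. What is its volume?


PV = nRT  (R = 0.08206 L·atm/(mol·K))
V = nRT/P = 3.3×0.08206×421/4.1
= 27.806 L

27.806 L


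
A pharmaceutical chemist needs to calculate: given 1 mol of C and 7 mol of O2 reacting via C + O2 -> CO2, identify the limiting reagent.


Mole ratio available / coefficient:
  C: 1/1 = 1.000
  O2: 7/1 = 7.000
Smaller ratio is limiting.

C


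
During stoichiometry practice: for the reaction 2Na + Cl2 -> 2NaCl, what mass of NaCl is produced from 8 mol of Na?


Mole ratio NaCl:Na = 2:2
n(NaCl) = 8 × 2/2 = 8.000 mol
mass = 8.000 × 58.44 = 467.52 g

467.52 g


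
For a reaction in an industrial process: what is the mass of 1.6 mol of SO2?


M(SO2) = 64.07 g/mol
mass = n × M = 1.6 × 64.07 = 102.51 g

102.51 g


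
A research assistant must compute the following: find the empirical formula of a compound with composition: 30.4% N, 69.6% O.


Assume 100 g sample. Moles of each element:
  N: 30.4/14.01 = 2.17 mol
  O: 69.6/16.0 = 4.35 mol
Divide by smallest (2.17):
  N: 2.17/2.17 = 1.0
  O: 4.35/2.17 = 2.0
Empirical formula: NO2

NO2


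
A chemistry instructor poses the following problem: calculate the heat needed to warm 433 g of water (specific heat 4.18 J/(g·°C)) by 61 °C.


q = mcΔT = 433 × 4.18 × 61
= 110406.34 J

110406.34 J


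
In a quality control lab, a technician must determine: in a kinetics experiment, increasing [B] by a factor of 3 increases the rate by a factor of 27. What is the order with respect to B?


rate ∝ [B]^n
3^n = 27 → n = 3
Order in B: 3

3


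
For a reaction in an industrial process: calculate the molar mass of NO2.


M(NO2) = 1×14.01 + 2×16.0
= 14.01 + 32.0
= 46.01 g/mol

46.01 g/mol


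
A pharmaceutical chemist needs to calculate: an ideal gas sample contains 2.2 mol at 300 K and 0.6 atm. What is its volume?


PV = nRT  (R = 0.08206 L·atm/(mol·K))
V = nRT/P = 2.2×0.08206×300/0.6
= 90.266 L

90.266 L


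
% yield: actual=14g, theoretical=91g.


% yield = actual/theoretical × 100
= 14/91 × 100
= 15.38%

15.38%


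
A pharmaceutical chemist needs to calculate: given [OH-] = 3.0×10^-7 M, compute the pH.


pOH = -log10([OH-]) = -log10(3.0×10^-7)
= 7 - log10(3.0) = 6.52
pH = 14 - pOH = 14 - 6.52 = 7.48

7.48


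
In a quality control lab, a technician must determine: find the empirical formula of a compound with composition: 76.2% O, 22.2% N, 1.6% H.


Assume 100 g sample. Moles of each element:
  O: 76.2/16.0 = 4.763 mol
  N: 22.2/14.01 = 1.585 mol
  H: 1.6/1.008 = 1.587 mol
Divide by smallest (1.585):
  O: 4.763/1.585 = 3.01
  N: 1.585/1.585 = 1.0
  H: 1.587/1.585 = 1.0
Empirical formula: HNO3

HNO3


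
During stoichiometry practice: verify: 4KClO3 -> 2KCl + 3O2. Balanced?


Equation: 4KClO3 -> 2KCl + 3O2
Check atoms: Cl: 4≠2, K: 4≠2, O: 12≠6
Not balanced

No, not balanced


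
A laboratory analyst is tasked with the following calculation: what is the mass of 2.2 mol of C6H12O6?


M(C6H12O6) = 180.16 g/mol
mass = n × M = 2.2 × 180.16 = 396.35 g

396.35 g


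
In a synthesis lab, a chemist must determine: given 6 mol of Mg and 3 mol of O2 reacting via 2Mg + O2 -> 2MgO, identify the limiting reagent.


Mole ratio available / coefficient:
  Mg: 6/2 = 3.000
  O2: 3/1 = 3.000
Smaller ratio is limiting.

neither (stoichiometric); Mg and O2 are fully consumed


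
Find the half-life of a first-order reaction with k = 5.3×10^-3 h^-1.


t½ = ln2/k = 0.693147/(5.3×10^-3 h^-1)
= 130.8 h

130.8 h


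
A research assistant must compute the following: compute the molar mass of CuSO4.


M(CuSO4) = 1×63.55 + 1×32.07 + 4×16.0
= 63.55 + 32.07 + 64.0
= 159.62 g/mol

159.62 g/mol


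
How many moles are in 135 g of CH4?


M(CH4) = 16.04 g/mol
n = mass/M = 135/16.04 = 8.4165 mol

8.4165 mol


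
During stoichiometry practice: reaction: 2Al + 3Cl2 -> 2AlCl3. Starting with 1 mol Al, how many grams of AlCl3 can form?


Mole ratio AlCl3:Al = 2:2
n(AlCl3) = 1 × 2/2 = 1.000 mol
mass = 1.000 × 133.33 = 133.33 g

133.33 g


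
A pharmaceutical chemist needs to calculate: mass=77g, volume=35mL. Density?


ρ = mass/volume
= 77/35
= 2.2 g/mL

2.2 g/mL


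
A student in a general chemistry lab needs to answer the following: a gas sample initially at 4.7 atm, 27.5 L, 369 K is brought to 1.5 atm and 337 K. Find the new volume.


P1V1/T1 = P2V2/T2
V2 = P1V1T2/(T1P2)
= 4.7×27.5×337/(369×1.5)
= 78.694 L

78.694 L


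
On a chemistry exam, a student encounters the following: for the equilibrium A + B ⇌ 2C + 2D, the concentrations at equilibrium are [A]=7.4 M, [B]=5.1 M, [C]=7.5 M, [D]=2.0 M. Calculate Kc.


Kc = [C]^2[D]^2/([A][B])
= (7.5^2 × 2.0^2)/(7.4^1 × 5.1^1)
= 225/37.74
= 5.962

5.962


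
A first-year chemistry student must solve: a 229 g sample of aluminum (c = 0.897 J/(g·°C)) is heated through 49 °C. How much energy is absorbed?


q = mcΔT = 229 × 0.897 × 49
= 10065.24 J

10065.24 J


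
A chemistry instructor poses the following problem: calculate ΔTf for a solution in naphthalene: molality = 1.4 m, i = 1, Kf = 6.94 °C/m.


ΔTf = Kf × m × i
= 6.94 × 1.4 × 1
= 9.716 °C

9.716 °C


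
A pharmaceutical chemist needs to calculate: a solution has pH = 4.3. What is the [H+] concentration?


[H+] = 10^(-pH) = 10^(-4.3)
= 5.01×10^-5 M

5.01×10^-5 M


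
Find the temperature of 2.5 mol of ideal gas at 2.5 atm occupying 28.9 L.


PV = nRT  (R = 0.08206 L·atm/(mol·K))
T = PV/(nR) = 2.5×28.9/(2.5×0.08206)
= 72.25/0.205150
= 352.18 K

352.18 K


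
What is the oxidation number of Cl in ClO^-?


x + (-2) = -1, so x = +1
Oxidation number: +1

+1


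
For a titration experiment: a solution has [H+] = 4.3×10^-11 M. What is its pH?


pH = -log10([H+]) = -log10(4.3×10^-11)
= 11 - log10(4.3)
= 11 - 0.63
= 10.37

10.37


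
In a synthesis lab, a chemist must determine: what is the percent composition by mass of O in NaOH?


M(NaOH) = 1×22.99 + 1×16.0 + 1×1.008 = 39.998 g/mol
Mass of O = 1 × 16.0 = 16.00 g/mol
% O = 16.00/39.998 × 100 = 40.00%

40.00%


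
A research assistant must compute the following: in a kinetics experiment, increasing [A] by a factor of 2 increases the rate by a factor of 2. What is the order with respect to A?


rate ∝ [A]^n
2^n = 2 → n = 1
Order in A: 1

1


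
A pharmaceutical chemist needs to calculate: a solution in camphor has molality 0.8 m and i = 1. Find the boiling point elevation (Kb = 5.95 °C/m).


ΔTb = Kb × m × i
= 5.95 × 0.8 × 1
= 4.76 °C

4.76 °C


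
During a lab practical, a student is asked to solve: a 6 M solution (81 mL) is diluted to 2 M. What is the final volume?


C1V1 = C2V2
6 × 81 = 2 × V2
V2 = 486/2 = 243.0 mL

243.0 mL


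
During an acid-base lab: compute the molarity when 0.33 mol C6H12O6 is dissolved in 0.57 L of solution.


M = n/V = 0.33/0.57 = 0.579 mol/L

0.579 M


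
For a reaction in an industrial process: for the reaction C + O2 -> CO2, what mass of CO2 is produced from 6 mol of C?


Mole ratio CO2:C = 1:1
n(CO2) = 6 × 1/1 = 6.000 mol
mass = 6.000 × 44.01 = 264.06 g

264.06 g


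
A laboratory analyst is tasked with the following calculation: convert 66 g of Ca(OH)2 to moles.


M(Ca(OH)2) = 74.1 g/mol
n = mass/M = 66/74.1 = 0.8907 mol

0.8907 mol


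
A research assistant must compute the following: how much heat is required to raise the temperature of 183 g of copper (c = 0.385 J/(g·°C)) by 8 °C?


q = mcΔT = 183 × 0.385 × 8
= 563.64 J

563.64 J


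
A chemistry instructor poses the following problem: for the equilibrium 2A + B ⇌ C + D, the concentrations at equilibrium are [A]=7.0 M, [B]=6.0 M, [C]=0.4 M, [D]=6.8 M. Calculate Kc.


Kc = [C][D]/([A]^2[B])
= (0.4^1 × 6.8^1)/(7.0^2 × 6.0^1)
= 2.72/294
= 0.009252

0.009252


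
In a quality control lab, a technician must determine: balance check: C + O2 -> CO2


Equation: C + O2 -> CO2
Check atoms: C: 1=1, O: 2=2
Balanced

Yes, balanced


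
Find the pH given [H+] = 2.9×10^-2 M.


pH = -log10([H+]) = -log10(2.9×10^-2)
= 2 - log10(2.9)
= 2 - 0.46
= 1.54

1.54


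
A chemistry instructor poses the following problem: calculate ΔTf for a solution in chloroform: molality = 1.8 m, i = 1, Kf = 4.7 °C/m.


ΔTf = Kf × m × i
= 4.7 × 1.8 × 1
= 8.46 °C

8.46 °C


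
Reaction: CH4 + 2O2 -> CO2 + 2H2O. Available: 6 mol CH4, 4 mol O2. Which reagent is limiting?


Mole ratio available / coefficient:
  CH4: 6/1 = 6.000
  O2: 4/2 = 2.000
Smaller ratio is limiting.

O2


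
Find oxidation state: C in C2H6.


2x + 6(+1) = 0, so x = -3
Oxidation number: -3

-3


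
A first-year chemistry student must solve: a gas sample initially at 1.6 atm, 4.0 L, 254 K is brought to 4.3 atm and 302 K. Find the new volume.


P1V1/T1 = P2V2/T2
V2 = P1V1T2/(T1P2)
= 1.6×4.0×302/(254×4.3)
= 1.77 L

1.77 L


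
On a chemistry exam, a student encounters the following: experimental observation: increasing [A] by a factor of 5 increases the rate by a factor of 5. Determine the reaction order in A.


rate ∝ [A]^n
5^n = 5 → n = 1
Order in A: 1

1


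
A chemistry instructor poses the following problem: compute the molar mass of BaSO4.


M(BaSO4) = 1×137.33 + 1×32.07 + 4×16.0
= 137.33 + 32.07 + 64.0
= 233.4 g/mol

233.4 g/mol


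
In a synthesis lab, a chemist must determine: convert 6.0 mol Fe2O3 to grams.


M(Fe2O3) = 159.7 g/mol
mass = n × M = 6.0 × 159.7 = 958.20 g

958.20 g


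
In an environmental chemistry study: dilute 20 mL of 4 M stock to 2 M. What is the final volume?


C1V1 = C2V2
4 × 20 = 2 × V2
V2 = 80/2 = 40.0 mL

40.0 mL


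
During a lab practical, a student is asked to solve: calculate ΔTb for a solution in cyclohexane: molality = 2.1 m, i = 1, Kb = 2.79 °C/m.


ΔTb = Kb × m × i
= 2.79 × 2.1 × 1
= 5.859 °C

5.859 °C


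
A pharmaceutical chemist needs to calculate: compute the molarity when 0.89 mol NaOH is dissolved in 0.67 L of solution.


M = n/V = 0.89/0.67 = 1.328 mol/L

1.328 M


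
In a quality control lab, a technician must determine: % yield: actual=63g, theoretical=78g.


% yield = actual/theoretical × 100
= 63/78 × 100
= 80.77%

80.77%


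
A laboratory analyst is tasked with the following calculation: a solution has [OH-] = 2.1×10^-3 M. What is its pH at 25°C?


pOH = -log10([OH-]) = -log10(2.1×10^-3)
= 3 - log10(2.1) = 2.68
pH = 14 - pOH = 14 - 2.68 = 11.32

11.32


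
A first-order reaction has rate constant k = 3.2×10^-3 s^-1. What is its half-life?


t½ = ln2/k = 0.693147/(3.2×10^-3 s^-1)
= 216.6 s

216.6 s


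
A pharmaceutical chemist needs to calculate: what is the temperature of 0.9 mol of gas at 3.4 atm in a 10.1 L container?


PV = nRT  (R = 0.08206 L·atm/(mol·K))
T = PV/(nR) = 3.4×10.1/(0.9×0.08206)
= 34.34/0.073854
= 464.97 K

464.97 K


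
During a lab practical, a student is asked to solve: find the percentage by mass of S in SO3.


M(SO3) = 1×32.07 + 3×16.0 = 80.07 g/mol
Mass of S = 1 × 32.07 = 32.07 g/mol
% S = 32.07/80.07 × 100 = 40.05%

40.05%


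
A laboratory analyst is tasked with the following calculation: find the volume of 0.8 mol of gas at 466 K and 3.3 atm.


PV = nRT  (R = 0.08206 L·atm/(mol·K))
V = nRT/P = 0.8×0.08206×466/3.3
= 9.27 L

9.27 L


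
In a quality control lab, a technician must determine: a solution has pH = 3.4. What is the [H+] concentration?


[H+] = 10^(-pH) = 10^(-3.4)
= 3.98×10^-4 M

3.98×10^-4 M


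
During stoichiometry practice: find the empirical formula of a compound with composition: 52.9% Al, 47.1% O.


Assume 100 g sample. Moles of each element:
  Al: 52.9/26.98 = 1.961 mol
  O: 47.1/16.0 = 2.944 mol
Divide by smallest (1.961):
  Al: 1.961/1.961 = 1.0
  O: 2.944/1.961 = 1.5
Multiply all ratios by 2 to obtain whole numbers.
Empirical formula: Al2O3

Al2O3


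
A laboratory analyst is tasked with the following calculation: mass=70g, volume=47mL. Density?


ρ = mass/volume
= 70/47
= 1.489 g/mL

1.489 g/mL


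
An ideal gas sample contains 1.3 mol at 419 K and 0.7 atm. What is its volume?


PV = nRT  (R = 0.08206 L·atm/(mol·K))
V = nRT/P = 1.3×0.08206×419/0.7
= 63.854 L

63.854 L


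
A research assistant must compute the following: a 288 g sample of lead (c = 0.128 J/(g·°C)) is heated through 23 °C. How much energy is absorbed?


q = mcΔT = 288 × 0.128 × 23
= 847.87 J

847.87 J


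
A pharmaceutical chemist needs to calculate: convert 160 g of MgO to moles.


M(MgO) = 40.31 g/mol
n = mass/M = 160/40.31 = 3.9692 mol

3.9692 mol


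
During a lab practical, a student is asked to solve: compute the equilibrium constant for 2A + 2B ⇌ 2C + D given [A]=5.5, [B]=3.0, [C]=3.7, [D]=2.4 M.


Kc = [C]^2[D]/([A]^2[B]^2)
= (3.7^2 × 2.4^1)/(5.5^2 × 3.0^2)
= 32.856/272.25
= 0.1207

0.1207


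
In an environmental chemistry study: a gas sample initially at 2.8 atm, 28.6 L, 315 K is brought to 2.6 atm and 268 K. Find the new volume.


P1V1/T1 = P2V2/T2
V2 = P1V1T2/(T1P2)
= 2.8×28.6×268/(315×2.6)
= 26.204 L

26.204 L


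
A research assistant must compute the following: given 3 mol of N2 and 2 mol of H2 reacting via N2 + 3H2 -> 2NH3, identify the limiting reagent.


Mole ratio available / coefficient:
  N2: 3/1 = 3.000
  H2: 2/3 = 0.667
Smaller ratio is limiting.

H2


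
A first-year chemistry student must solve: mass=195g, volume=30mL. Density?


ρ = mass/volume
= 195/30
= 6.5 g/mL

6.5 g/mL


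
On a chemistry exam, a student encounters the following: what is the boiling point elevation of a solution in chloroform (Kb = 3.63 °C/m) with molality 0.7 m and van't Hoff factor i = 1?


ΔTb = Kb × m × i
= 3.63 × 0.7 × 1
= 2.541 °C

2.541 °C


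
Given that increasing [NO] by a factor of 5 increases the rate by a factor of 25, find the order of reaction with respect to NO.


rate ∝ [NO]^n
5^n = 25 → n = 2
Order in NO: 2

2


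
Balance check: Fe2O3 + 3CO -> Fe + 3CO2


Equation: Fe2O3 + 3CO -> Fe + 3CO2
Check atoms: C: 3=3, Fe: 2≠1, O: 6=6
Not balanced

No, not balanced


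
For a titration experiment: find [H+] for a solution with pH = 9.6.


[H+] = 10^(-pH) = 10^(-9.6)
= 2.51×10^-10 M

2.51×10^-10 M


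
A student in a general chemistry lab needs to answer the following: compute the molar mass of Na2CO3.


M(Na2CO3) = 2×22.99 + 1×12.01 + 3×16.0
= 45.98 + 12.01 + 48.0
= 105.99 g/mol

105.99 g/mol


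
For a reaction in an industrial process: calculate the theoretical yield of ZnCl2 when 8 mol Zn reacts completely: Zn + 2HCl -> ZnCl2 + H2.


Mole ratio ZnCl2:Zn = 1:1
n(ZnCl2) = 8 × 1/1 = 8.000 mol
mass = 8.000 × 136.28 = 1090.24 g

1090.24 g


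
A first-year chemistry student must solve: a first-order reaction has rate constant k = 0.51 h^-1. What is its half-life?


t½ = ln2/k = 0.693147/(0.51 h^-1)
= 1.359 h

1.359 h


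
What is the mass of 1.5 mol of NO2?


M(NO2) = 46.01 g/mol
mass = n × M = 1.5 × 46.01 = 69.02 g

69.02 g


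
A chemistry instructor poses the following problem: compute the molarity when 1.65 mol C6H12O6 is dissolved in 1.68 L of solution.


M = n/V = 1.65/1.68 = 0.982 mol/L

0.982 M


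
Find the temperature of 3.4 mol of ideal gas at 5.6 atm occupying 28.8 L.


PV = nRT  (R = 0.08206 L·atm/(mol·K))
T = PV/(nR) = 5.6×28.8/(3.4×0.08206)
= 161.28/0.279004
= 578.06 K

578.06 K


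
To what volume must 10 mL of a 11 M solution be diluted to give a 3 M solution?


C1V1 = C2V2
11 × 10 = 3 × V2
V2 = 110/3 = 36.67 mL

36.67 mL


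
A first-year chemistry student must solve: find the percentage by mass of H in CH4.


M(CH4) = 1×12.01 + 4×1.008 = 16.042 g/mol
Mass of H = 4 × 1.008 = 4.032 g/mol
% H = 4.032/16.042 × 100 = 25.13%

25.13%


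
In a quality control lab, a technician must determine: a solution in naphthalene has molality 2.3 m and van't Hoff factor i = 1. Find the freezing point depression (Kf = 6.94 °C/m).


ΔTf = Kf × m × i
= 6.94 × 2.3 × 1
= 15.962 °C

15.962 °C


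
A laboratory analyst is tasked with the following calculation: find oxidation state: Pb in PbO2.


x + 2(-2) = 0, so x = +4
Oxidation number: +4

+4


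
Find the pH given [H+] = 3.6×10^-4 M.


pH = -log10([H+]) = -log10(3.6×10^-4)
= 4 - log10(3.6)
= 4 - 0.56
= 3.44

3.44


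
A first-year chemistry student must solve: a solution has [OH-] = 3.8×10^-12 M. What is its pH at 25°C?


pOH = -log10([OH-]) = -log10(3.8×10^-12)
= 12 - log10(3.8) = 11.42
pH = 14 - pOH = 14 - 11.42 = 2.58

2.58


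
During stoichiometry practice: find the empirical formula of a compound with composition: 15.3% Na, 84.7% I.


Assume 100 g sample. Moles of each element:
  Na: 15.3/22.99 = 0.666 mol
  I: 84.7/126.9 = 0.667 mol
Divide by smallest (0.666):
  Na: 0.666/0.666 = 1.0
  I: 0.667/0.666 = 1.0
Empirical formula: NaI

NaI


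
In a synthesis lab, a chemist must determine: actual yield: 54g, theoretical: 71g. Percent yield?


% yield = actual/theoretical × 100
= 54/71 × 100
= 76.06%

76.06%


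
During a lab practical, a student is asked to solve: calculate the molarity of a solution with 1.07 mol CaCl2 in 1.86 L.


M = n/V = 1.07/1.86 = 0.575 mol/L

0.575 M


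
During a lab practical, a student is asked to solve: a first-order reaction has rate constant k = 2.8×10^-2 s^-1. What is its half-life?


t½ = ln2/k = 0.693147/(2.8×10^-2 s^-1)
= 24.76 s

24.76 s


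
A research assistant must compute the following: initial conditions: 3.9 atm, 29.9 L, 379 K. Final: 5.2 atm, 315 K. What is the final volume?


P1V1/T1 = P2V2/T2
V2 = P1V1T2/(T1P2)
= 3.9×29.9×315/(379×5.2)
= 18.638 L

18.638 L


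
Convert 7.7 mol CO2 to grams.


M(CO2) = 44.01 g/mol
mass = n × M = 7.7 × 44.01 = 338.88 g

338.88 g


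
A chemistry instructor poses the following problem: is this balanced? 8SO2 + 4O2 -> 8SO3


Equation: 8SO2 + 4O2 -> 8SO3
Check atoms: O: 24=24, S: 8=8
Balanced

Yes, balanced


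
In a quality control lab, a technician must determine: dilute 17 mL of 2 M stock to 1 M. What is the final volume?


C1V1 = C2V2
2 × 17 = 1 × V2
V2 = 34/1 = 34.0 mL

34.0 mL


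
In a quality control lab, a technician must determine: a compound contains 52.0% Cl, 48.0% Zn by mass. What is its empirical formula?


Assume 100 g sample. Moles of each element:
  Cl: 52.0/35.45 = 1.467 mol
  Zn: 48.0/65.38 = 0.734 mol
Divide by smallest (0.734):
  Cl: 1.467/0.734 = 2.0
  Zn: 0.734/0.734 = 1.0
Empirical formula: ZnCl2

ZnCl2


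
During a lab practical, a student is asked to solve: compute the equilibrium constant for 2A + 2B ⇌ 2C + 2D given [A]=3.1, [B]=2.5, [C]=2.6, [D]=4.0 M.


Kc = [C]^2[D]^2/([A]^2[B]^2)
= (2.6^2 × 4.0^2)/(3.1^2 × 2.5^2)
= 108.16/60.0625
= 1.801

1.801


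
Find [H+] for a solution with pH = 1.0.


[H+] = 10^(-pH) = 10^(-1.0)
= 1.0×10^-1 M

1.0×10^-1 M


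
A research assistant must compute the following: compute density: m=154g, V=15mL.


ρ = mass/volume
= 154/15
= 10.267 g/mL

10.267 g/mL


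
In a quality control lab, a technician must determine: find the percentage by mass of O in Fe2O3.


M(Fe2O3) = 2×55.85 + 3×16.0 = 159.70 g/mol
Mass of O = 3 × 16.0 = 48.00 g/mol
% O = 48.00/159.70 × 100 = 30.06%

30.06%


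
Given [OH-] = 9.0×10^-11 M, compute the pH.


pOH = -log10([OH-]) = -log10(9.0×10^-11)
= 11 - log10(9.0) = 10.05
pH = 14 - pOH = 14 - 10.05 = 3.95

3.95


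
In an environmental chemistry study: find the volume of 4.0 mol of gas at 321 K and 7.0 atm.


PV = nRT  (R = 0.08206 L·atm/(mol·K))
V = nRT/P = 4.0×0.08206×321/7.0
= 15.052 L

15.052 L


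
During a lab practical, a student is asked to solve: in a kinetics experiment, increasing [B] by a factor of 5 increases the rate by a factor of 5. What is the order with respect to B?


rate ∝ [B]^n
5^n = 5 → n = 1
Order in B: 1

1


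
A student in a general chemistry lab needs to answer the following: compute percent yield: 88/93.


% yield = actual/theoretical × 100
= 88/93 × 100
= 94.62%

94.62%


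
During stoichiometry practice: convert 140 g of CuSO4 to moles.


M(CuSO4) = 159.62 g/mol
n = mass/M = 140/159.62 = 0.8771 mol

0.8771 mol


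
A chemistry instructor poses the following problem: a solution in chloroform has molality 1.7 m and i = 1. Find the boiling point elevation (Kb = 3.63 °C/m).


ΔTb = Kb × m × i
= 3.63 × 1.7 × 1
= 6.171 °C

6.171 °C


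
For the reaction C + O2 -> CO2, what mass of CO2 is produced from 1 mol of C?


Mole ratio CO2:C = 1:1
n(CO2) = 1 × 1/1 = 1.000 mol
mass = 1.000 × 44.01 = 44.01 g

44.01 g


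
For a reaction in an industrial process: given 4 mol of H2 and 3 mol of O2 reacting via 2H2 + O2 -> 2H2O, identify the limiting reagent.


Mole ratio available / coefficient:
  H2: 4/2 = 2.000
  O2: 3/1 = 3.000
Smaller ratio is limiting.

H2


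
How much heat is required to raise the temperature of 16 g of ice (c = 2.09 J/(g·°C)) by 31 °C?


q = mcΔT = 16 × 2.09 × 31
= 1036.64 J

1036.64 J


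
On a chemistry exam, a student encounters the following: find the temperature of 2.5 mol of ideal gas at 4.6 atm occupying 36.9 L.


PV = nRT  (R = 0.08206 L·atm/(mol·K))
T = PV/(nR) = 4.6×36.9/(2.5×0.08206)
= 169.74/0.205150
= 827.39 K

827.39 K


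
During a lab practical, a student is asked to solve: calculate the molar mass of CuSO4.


M(CuSO4) = 1×63.55 + 1×32.07 + 4×16.0
= 63.55 + 32.07 + 64.0
= 159.62 g/mol

159.62 g/mol


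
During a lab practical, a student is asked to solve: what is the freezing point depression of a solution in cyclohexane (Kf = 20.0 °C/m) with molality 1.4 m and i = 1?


ΔTf = Kf × m × i
= 20.0 × 1.4 × 1
= 28.0 °C

28.0 °C


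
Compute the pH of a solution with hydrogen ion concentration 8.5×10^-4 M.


pH = -log10([H+]) = -log10(8.5×10^-4)
= 4 - log10(8.5)
= 4 - 0.93
= 3.07

3.07


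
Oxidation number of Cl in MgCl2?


halide: -1
Oxidation number: -1

-1


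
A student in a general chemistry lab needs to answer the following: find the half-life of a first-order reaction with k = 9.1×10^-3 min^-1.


t½ = ln2/k = 0.693147/(9.1×10^-3 min^-1)
= 76.17 min

76.17 min


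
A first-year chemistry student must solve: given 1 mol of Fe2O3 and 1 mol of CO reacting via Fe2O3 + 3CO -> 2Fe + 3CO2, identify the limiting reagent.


Mole ratio available / coefficient:
  Fe2O3: 1/1 = 1.000
  CO: 1/3 = 0.333
Smaller ratio is limiting.

CO


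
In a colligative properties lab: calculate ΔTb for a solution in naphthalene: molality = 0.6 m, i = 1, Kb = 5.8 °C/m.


ΔTb = Kb × m × i
= 5.8 × 0.6 × 1
= 3.48 °C

3.48 °C


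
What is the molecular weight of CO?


M(CO) = 1×12.01 + 1×16.0
= 12.01 + 16.0
= 28.01 g/mol

28.01 g/mol


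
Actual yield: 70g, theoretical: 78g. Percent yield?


% yield = actual/theoretical × 100
= 70/78 × 100
= 89.74%

89.74%


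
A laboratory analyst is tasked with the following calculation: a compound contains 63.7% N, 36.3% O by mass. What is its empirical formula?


Assume 100 g sample. Moles of each element:
  N: 63.7/14.01 = 4.547 mol
  O: 36.3/16.0 = 2.269 mol
Divide by smallest (2.269):
  N: 4.547/2.269 = 2.0
  O: 2.269/2.269 = 1.0
Empirical formula: N2O

N2O


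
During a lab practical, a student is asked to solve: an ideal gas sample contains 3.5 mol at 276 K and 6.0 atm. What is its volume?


PV = nRT  (R = 0.08206 L·atm/(mol·K))
V = nRT/P = 3.5×0.08206×276/6.0
= 13.212 L

13.212 L


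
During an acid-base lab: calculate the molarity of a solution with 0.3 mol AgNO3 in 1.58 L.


M = n/V = 0.3/1.58 = 0.190 mol/L

0.190 M


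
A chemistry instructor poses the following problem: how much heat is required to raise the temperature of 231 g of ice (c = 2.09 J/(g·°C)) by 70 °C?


q = mcΔT = 231 × 2.09 × 70
= 33795.30 J

33795.30 J


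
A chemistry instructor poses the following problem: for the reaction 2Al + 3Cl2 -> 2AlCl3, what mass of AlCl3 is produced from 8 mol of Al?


Mole ratio AlCl3:Al = 2:2
n(AlCl3) = 8 × 2/2 = 8.000 mol
mass = 8.000 × 133.33 = 1066.64 g

1066.64 g


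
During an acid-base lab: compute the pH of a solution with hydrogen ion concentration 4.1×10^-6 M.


pH = -log10([H+]) = -log10(4.1×10^-6)
= 6 - log10(4.1)
= 6 - 0.61
= 5.39

5.39


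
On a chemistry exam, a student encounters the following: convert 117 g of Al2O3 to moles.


M(Al2O3) = 101.96 g/mol
n = mass/M = 117/101.96 = 1.1475 mol

1.1475 mol


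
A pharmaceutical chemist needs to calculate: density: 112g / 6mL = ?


ρ = mass/volume
= 112/6
= 18.667 g/mL

18.667 g/mL


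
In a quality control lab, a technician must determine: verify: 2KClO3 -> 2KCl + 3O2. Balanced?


Equation: 2KClO3 -> 2KCl + 3O2
Check atoms: Cl: 2=2, K: 2=2, O: 6=6
Balanced

Yes, balanced


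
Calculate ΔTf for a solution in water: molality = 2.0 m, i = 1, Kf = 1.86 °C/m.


ΔTf = Kf × m × i
= 1.86 × 2.0 × 1
= 3.72 °C

3.72 °C


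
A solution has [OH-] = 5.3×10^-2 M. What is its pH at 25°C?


pOH = -log10([OH-]) = -log10(5.3×10^-2)
= 2 - log10(5.3) = 1.28
pH = 14 - pOH = 14 - 1.28 = 12.72

12.72


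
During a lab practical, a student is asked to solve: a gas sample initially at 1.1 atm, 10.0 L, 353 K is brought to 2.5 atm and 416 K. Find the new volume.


P1V1/T1 = P2V2/T2
V2 = P1V1T2/(T1P2)
= 1.1×10.0×416/(353×2.5)
= 5.185 L

5.185 L


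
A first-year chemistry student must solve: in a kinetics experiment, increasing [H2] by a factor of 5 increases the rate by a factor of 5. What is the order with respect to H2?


rate ∝ [H2]^n
5^n = 5 → n = 1
Order in H2: 1

1
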